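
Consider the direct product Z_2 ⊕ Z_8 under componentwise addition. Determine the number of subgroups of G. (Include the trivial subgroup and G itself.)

11

|G| = 16, so by Lagrange every subgroup order divides 16. Divisors: 1, 2, 4, 8, 16.
Subgroups by order — order 1: 1; order 2: 3; order 4: 3; order 8: 3; order 16: 1.
Total: 1 + 3 + 3 + 3 + 1 = 11.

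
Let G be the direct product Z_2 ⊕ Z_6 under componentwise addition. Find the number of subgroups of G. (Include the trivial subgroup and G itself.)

|G| = 12, so by Lagrange every subgroup order divides 12. Divisors: 1, 2, 3, 4, 6, 12.
Subgroups by order — order 1: 1; order 2: 3; order 3: 1; order 4: 1; order 6: 3; order 12: 1.
Total: 1 + 3 + 1 + 1 + 3 + 1 = 10.

10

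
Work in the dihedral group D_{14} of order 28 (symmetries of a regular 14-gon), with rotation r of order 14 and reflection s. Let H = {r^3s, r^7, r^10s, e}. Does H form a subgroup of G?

Yes

|H| = 4 divides |G| = 28, consistent with Lagrange.
H contains the identity, every element's inverse is in H, and H is closed under ·: it is a subgroup.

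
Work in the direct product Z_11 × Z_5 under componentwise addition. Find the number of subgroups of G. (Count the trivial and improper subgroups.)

4

|G| = 55, so by Lagrange every subgroup order divides 55. Divisors: 1, 5, 11, 55.
Subgroups by order — order 1: 1; order 5: 1; order 11: 1; order 55: 1.
Total: 1 + 1 + 1 + 1 = 4.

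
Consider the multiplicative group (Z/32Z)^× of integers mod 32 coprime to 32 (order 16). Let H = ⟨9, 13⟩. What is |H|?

|⟨9⟩| = 4 and |⟨13⟩| = 8, so |H| is a multiple of lcm(4, 8) = 8 and divides |G| = 16.
Closing under the operation: H = {1, 5, 9, 13, 17, 21, 25, 29}, so |H| = 8.

8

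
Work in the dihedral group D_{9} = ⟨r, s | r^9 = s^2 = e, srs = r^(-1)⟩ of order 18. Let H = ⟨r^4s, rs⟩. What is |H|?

|⟨r^4s⟩| = 2 and |⟨rs⟩| = 2, so |H| is a multiple of lcm(2, 2) = 2 and divides |G| = 18.
Closing under the operation: H = {e, r^3, r^6, rs, r^4s, r^7s}, so |H| = 6.

6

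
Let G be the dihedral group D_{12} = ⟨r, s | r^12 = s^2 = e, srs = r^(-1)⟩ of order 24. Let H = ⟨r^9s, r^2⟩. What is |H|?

12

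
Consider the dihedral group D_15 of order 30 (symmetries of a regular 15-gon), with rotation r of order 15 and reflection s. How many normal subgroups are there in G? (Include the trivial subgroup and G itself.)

5

G has 28 subgroups. Checking conjugation-invariance by order — order 1: 1/1 normal; order 2: 0/15 normal; order 3: 1/1 normal; order 5: 1/1 normal; order 6: 0/5 normal; order 10: 0/3 normal; order 15: 1/1 normal; order 30: 1/1 normal.
Total normal subgroups: 5.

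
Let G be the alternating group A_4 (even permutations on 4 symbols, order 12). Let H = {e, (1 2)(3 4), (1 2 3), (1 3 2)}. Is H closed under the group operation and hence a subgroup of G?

Closure fails: (1 3 2) ∘ (1 2)(3 4) = (2 3 4) ∉ H. So H is not a subgroup.

No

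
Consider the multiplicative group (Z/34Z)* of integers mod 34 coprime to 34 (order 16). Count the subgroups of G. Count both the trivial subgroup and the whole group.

|G| = 16, so by Lagrange every subgroup order divides 16. Divisors: 1, 2, 4, 8, 16.
Subgroups by order — order 1: 1; order 2: 1; order 4: 1; order 8: 1; order 16: 1.
Total: 1 + 1 + 1 + 1 + 1 = 5.

5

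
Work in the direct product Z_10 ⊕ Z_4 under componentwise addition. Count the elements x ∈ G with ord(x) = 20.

16

An element (a,b) has order lcm(ord(a), ord(b)); count pairs with lcm equal to 20.
Enumerating gives 16 such elements.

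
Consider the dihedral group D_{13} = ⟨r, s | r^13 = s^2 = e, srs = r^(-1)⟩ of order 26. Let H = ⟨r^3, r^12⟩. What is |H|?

13

|⟨r^3⟩| = 13 and |⟨r^12⟩| = 13, so |H| is a multiple of lcm(13, 13) = 13 and divides |G| = 26.
Closing under the operation: H = {e, r, r^2, r^3, r^4, r^5, r^6, r^7, r^8, r^9, r^10, r^11, r^12}, so |H| = 13.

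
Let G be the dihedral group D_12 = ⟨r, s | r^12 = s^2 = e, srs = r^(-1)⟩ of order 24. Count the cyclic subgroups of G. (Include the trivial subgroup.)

18

A cyclic subgroup of order d is generated by each of its φ(d) elements of order d, so the cyclic subgroups of order d number (#elements of order d)/φ(d).
Cyclic subgroups by order — order 1: 1; order 2: 13; order 3: 1; order 4: 1; order 6: 1; order 12: 1.
Total: 18.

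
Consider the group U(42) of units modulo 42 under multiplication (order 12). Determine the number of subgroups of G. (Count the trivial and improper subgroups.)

10

|G| = 12, so by Lagrange every subgroup order divides 12. Divisors: 1, 2, 3, 4, 6, 12.
Subgroups by order — order 1: 1; order 2: 3; order 3: 1; order 4: 1; order 6: 3; order 12: 1.
Total: 1 + 3 + 1 + 1 + 3 + 1 = 10.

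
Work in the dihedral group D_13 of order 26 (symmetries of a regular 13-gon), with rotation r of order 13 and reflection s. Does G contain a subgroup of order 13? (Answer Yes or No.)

Yes

13 | 26. A subgroup of order 13 is {e, r, r^2, r^3, r^4, r^5, r^6, r^7, r^8, r^9, r^10, r^11, r^12}.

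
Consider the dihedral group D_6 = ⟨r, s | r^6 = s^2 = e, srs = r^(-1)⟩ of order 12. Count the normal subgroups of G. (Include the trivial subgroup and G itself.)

7

G has 16 subgroups. Checking conjugation-invariance by order — order 1: 1/1 normal; order 2: 1/7 normal; order 3: 1/1 normal; order 4: 0/3 normal; order 6: 3/3 normal; order 12: 1/1 normal.
Total normal subgroups: 7.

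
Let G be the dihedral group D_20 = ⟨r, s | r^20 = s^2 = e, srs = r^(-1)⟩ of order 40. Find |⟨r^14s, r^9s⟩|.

8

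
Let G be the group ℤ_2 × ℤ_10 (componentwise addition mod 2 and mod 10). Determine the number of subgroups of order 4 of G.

1

|G| = 20 and 4 | 20, so subgroups of order 4 are possible by Lagrange.
The subgroups of order 4 are: {(0,0), (0,5), (1,0), (1,5)}.
So G has 1 subgroup of order 4.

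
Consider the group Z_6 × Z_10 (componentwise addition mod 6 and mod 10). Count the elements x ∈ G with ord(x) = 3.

2

An element (a,b) has order lcm(ord(a), ord(b)); count pairs with lcm equal to 3.
Enumerating gives 2 such elements.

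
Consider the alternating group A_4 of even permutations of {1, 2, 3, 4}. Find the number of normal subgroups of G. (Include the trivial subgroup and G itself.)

G has 10 subgroups. Checking conjugation-invariance by order — order 1: 1/1 normal; order 2: 0/3 normal; order 3: 0/4 normal; order 4: 1/1 normal; order 12: 1/1 normal.
Total normal subgroups: 3.

3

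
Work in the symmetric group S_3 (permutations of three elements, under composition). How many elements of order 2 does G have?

3

The elements of order 2 are: (2 3), (1 2), (1 3).
That's 3.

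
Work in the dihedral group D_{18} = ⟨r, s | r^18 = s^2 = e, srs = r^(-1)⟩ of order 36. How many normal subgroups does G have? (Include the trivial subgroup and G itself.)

G has 45 subgroups. Checking conjugation-invariance by order — order 1: 1/1 normal; order 2: 1/19 normal; order 3: 1/1 normal; order 4: 0/9 normal; order 6: 1/7 normal; order 9: 1/1 normal; order 12: 0/3 normal; order 18: 3/3 normal; order 36: 1/1 normal.
Total normal subgroups: 9.

9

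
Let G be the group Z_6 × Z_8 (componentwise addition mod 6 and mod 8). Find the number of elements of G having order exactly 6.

6

An element (a,b) has order lcm(ord(a), ord(b)); count pairs with lcm equal to 6.
Enumerating gives 6 such elements.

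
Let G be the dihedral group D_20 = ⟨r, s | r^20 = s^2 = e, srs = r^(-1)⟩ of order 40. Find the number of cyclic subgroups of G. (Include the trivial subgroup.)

26

A cyclic subgroup of order d is generated by each of its φ(d) elements of order d, so the cyclic subgroups of order d number (#elements of order d)/φ(d).
Cyclic subgroups by order — order 1: 1; order 2: 21; order 4: 1; order 5: 1; order 10: 1; order 20: 1.
Total: 26.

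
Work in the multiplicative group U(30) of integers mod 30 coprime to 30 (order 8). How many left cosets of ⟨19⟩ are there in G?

|⟨19⟩| = 2 and |G| = 8.
By Lagrange, [G : H] = |G|/|H| = 8/2 = 4.

4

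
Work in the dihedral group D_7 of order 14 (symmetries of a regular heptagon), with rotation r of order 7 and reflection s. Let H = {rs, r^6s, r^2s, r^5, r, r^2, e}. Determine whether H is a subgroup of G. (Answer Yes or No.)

No

r ∈ H but its inverse r^6 ∉ H, so H is not a subgroup.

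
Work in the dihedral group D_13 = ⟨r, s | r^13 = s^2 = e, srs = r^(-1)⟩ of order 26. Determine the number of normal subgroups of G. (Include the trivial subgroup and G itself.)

G has 16 subgroups. Checking conjugation-invariance by order — order 1: 1/1 normal; order 2: 0/13 normal; order 13: 1/1 normal; order 26: 1/1 normal.
Total normal subgroups: 3.

3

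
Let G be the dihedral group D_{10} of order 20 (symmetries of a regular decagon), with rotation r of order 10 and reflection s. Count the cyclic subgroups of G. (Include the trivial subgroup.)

14

Each element a generates a cyclic subgroup ⟨a⟩; distinct elements may generate the same one (a cyclic group of order d has φ(d) generators).
Cyclic subgroups by order — order 1: 1; order 2: 11; order 5: 1; order 10: 1.
Total: 14.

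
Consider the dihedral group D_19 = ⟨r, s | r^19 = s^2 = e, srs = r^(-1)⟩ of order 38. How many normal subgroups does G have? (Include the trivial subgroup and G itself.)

G has 22 subgroups. Checking conjugation-invariance by order — order 1: 1/1 normal; order 2: 0/19 normal; order 19: 1/1 normal; order 38: 1/1 normal.
Total normal subgroups: 3.

3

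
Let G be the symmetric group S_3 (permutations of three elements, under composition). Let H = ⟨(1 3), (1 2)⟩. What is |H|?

|⟨(1 3)⟩| = 2 and |⟨(1 2)⟩| = 2, so |H| is a multiple of lcm(2, 2) = 2 and divides |G| = 6.
Closing {(1 3), (1 2)} under the group operation gives all of G, so |H| = 6.

6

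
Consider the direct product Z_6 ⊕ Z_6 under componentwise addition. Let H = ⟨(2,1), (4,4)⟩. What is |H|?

|⟨(2,1)⟩| = 6 and |⟨(4,4)⟩| = 3, so |H| is a multiple of lcm(6, 3) = 6 and divides |G| = 36.
Closing under the operation: H = {(0,0), (0,1), (0,2), (0,3), (0,4), (0,5), (2,0), (2,1), (2,2), (2,3), (2,4), (2,5), (4,0), (4,1), (4,2), (4,3), (4,4), (4,5)}, so |H| = 18.

18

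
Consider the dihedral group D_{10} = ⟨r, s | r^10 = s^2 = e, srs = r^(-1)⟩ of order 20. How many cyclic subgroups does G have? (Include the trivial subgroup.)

14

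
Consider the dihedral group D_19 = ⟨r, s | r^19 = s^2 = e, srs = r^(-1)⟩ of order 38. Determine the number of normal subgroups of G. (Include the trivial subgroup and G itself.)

3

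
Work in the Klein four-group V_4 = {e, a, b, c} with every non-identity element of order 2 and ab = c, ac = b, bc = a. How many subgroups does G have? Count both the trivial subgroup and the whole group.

5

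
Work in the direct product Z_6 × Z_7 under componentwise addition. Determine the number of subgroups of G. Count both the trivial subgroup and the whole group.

8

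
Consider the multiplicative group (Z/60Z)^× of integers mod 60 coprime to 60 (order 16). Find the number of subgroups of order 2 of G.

7

|G| = 16 and 2 | 16, so subgroups of order 2 are possible by Lagrange.
The subgroups of order 2 are: {1, 11}; {1, 19}; {1, 29}; {1, 31}; … (7 in all).
So G has 7 subgroups of order 2.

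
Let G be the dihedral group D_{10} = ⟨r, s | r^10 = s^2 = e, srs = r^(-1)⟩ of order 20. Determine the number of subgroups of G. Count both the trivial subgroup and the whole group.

22

|G| = 20, so by Lagrange every subgroup order divides 20. Divisors: 1, 2, 4, 5, 10, 20.
Subgroups by order — order 1: 1; order 2: 11; order 4: 5; order 5: 1; order 10: 3; order 20: 1.
Total: 1 + 11 + 5 + 1 + 3 + 1 = 22.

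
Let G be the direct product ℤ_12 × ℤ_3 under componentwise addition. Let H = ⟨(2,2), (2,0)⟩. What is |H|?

|⟨(2,2)⟩| = 6 and |⟨(2,0)⟩| = 6, so |H| is a multiple of lcm(6, 6) = 6 and divides |G| = 36.
Closing under the operation: H = {(0,0), (0,1), (0,2), (2,0), (2,1), (2,2), (4,0), (4,1), (4,2), (6,0), (6,1), (6,2), (8,0), (8,1), (8,2), (10,0), (10,1), (10,2)}, so |H| = 18.

18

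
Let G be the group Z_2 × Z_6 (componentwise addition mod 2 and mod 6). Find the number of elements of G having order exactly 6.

6

An element (a,b) has order lcm(ord(a), ord(b)); count pairs with lcm equal to 6.
Enumerating gives 6 such elements.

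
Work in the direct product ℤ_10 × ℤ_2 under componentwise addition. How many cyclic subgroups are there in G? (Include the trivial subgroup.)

8

A cyclic subgroup of order d is generated by each of its φ(d) elements of order d, so the cyclic subgroups of order d number (#elements of order d)/φ(d).
Cyclic subgroups by order — order 1: 1; order 2: 3; order 5: 1; order 10: 3.
Total: 8.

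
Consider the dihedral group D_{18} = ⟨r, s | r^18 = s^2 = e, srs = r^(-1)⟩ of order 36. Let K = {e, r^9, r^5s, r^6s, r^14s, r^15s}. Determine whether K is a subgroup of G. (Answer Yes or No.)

No

Closure fails: r^14s · r^6s = r^8 ∉ K. So K is not a subgroup.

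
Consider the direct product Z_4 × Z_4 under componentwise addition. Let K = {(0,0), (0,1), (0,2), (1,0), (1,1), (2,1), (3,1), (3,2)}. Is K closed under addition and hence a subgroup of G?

No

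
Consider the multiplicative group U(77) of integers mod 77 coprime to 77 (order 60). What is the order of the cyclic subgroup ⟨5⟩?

30

Compute successive powers of 5 mod 77: 5, 25, 48, 9, 45, 71, 47, 4, …; 5^30 ≡ 1 (mod 77).
So |⟨5⟩| = 30.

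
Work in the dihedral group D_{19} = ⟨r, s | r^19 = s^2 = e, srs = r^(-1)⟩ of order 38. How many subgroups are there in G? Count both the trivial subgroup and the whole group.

22

|G| = 38, so by Lagrange every subgroup order divides 38. Divisors: 1, 2, 19, 38.
Subgroups by order — order 1: 1; order 2: 19; order 19: 1; order 38: 1.
Total: 1 + 19 + 1 + 1 = 22.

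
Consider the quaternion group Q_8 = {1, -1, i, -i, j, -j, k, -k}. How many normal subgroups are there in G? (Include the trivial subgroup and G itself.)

6

G has 6 subgroups. Checking conjugation-invariance by order — order 1: 1/1 normal; order 2: 1/1 normal; order 4: 3/3 normal; order 8: 1/1 normal.
Total normal subgroups: 6.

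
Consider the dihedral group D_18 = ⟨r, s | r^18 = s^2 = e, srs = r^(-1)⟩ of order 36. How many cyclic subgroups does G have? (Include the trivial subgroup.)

A cyclic subgroup of order d is generated by each of its φ(d) elements of order d, so the cyclic subgroups of order d number (#elements of order d)/φ(d).
Cyclic subgroups by order — order 1: 1; order 2: 19; order 3: 1; order 6: 1; order 9: 1; order 18: 1.
Total: 24.

24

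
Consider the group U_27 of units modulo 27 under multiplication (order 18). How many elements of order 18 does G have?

The elements of order 18 are: 2, 5, 11, 14, 20, 23.
That's 6.

6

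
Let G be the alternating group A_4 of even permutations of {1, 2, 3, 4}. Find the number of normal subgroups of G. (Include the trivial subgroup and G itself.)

G has 10 subgroups. Checking conjugation-invariance by order — order 1: 1/1 normal; order 2: 0/3 normal; order 3: 0/4 normal; order 4: 1/1 normal; order 12: 1/1 normal.
Total normal subgroups: 3.

3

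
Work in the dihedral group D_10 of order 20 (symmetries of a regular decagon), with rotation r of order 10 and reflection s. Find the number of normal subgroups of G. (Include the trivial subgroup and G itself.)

7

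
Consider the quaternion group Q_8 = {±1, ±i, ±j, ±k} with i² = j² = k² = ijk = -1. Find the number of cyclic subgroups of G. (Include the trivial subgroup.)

Group the elements of G by the cyclic subgroup they generate; each cyclic subgroup of order d accounts for φ(d) elements.
Cyclic subgroups by order — order 1: 1; order 2: 1; order 4: 3.
Total: 5.

5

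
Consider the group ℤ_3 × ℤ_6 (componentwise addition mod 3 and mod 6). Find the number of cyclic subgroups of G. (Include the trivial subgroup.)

10

Group the elements of G by the cyclic subgroup they generate; each cyclic subgroup of order d accounts for φ(d) elements.
Cyclic subgroups by order — order 1: 1; order 2: 1; order 3: 4; order 6: 4.
Total: 10.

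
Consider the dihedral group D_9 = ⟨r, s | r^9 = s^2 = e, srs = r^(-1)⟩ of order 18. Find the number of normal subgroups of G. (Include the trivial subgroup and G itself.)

G has 16 subgroups. Checking conjugation-invariance by order — order 1: 1/1 normal; order 2: 0/9 normal; order 3: 1/1 normal; order 6: 0/3 normal; order 9: 1/1 normal; order 18: 1/1 normal.
Total normal subgroups: 4.

4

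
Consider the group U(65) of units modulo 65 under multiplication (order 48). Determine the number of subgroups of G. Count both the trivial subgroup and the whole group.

30

|G| = 48, so by Lagrange every subgroup order divides 48. Divisors: 1, 2, 3, 4, 6, 8, 12, 16, 24, 48.
Subgroups by order — order 1: 1; order 2: 3; order 3: 1; order 4: 7; order 6: 3; order 8: 3; order 12: 7; order 16: 1; order 24: 3; order 48: 1.
Total: 1 + 3 + 1 + 7 + 3 + 3 + 7 + 1 + 3 + 1 = 30.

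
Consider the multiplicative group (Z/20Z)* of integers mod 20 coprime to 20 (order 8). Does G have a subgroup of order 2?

Yes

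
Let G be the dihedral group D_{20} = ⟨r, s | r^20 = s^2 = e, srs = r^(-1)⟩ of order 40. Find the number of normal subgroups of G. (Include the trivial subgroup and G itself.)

G has 48 subgroups. Checking conjugation-invariance by order — order 1: 1/1 normal; order 2: 1/21 normal; order 4: 1/11 normal; order 5: 1/1 normal; order 8: 0/5 normal; order 10: 1/5 normal; order 20: 3/3 normal; order 40: 1/1 normal.
Total normal subgroups: 9.

9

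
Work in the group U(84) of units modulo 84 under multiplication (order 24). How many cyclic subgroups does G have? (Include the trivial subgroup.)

16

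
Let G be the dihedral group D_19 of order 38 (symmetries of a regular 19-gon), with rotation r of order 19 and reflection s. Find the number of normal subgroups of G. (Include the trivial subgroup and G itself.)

G has 22 subgroups. Checking conjugation-invariance by order — order 1: 1/1 normal; order 2: 0/19 normal; order 19: 1/1 normal; order 38: 1/1 normal.
Total normal subgroups: 3.

3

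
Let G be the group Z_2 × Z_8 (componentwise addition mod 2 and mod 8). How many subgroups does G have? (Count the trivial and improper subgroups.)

11

|G| = 16, so by Lagrange every subgroup order divides 16. Divisors: 1, 2, 4, 8, 16.
Subgroups by order — order 1: 1; order 2: 3; order 4: 3; order 8: 3; order 16: 1.
Total: 1 + 3 + 3 + 3 + 1 = 11.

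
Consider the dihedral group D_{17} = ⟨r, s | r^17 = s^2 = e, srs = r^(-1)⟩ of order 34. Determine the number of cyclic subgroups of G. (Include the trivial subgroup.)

19

Each element a generates a cyclic subgroup ⟨a⟩; distinct elements may generate the same one (a cyclic group of order d has φ(d) generators).
Cyclic subgroups by order — order 1: 1; order 2: 17; order 17: 1.
Total: 19.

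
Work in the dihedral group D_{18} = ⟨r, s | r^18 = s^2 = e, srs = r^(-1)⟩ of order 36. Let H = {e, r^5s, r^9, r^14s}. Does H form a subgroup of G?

|H| = 4 divides |G| = 36, consistent with Lagrange.
H contains the identity, every element's inverse is in H, and H is closed under ·: it is a subgroup.

Yes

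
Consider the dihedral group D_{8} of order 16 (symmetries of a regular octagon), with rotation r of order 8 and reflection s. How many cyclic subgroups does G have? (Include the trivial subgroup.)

Each element a generates a cyclic subgroup ⟨a⟩; distinct elements may generate the same one (a cyclic group of order d has φ(d) generators).
Cyclic subgroups by order — order 1: 1; order 2: 9; order 4: 1; order 8: 1.
Total: 12.

12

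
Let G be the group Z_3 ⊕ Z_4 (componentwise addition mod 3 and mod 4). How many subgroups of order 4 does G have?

|G| = 12 and 4 | 12, so subgroups of order 4 are possible by Lagrange.
The subgroups of order 4 are: {(0,0), (0,1), (0,2), (0,3)}.
So G has 1 subgroup of order 4.

1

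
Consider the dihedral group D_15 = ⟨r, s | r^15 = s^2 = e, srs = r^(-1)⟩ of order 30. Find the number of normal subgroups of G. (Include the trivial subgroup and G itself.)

G has 28 subgroups. Checking conjugation-invariance by order — order 1: 1/1 normal; order 2: 0/15 normal; order 3: 1/1 normal; order 5: 1/1 normal; order 6: 0/5 normal; order 10: 0/3 normal; order 15: 1/1 normal; order 30: 1/1 normal.
Total normal subgroups: 5.

5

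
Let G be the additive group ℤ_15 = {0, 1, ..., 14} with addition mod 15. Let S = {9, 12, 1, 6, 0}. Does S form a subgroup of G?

No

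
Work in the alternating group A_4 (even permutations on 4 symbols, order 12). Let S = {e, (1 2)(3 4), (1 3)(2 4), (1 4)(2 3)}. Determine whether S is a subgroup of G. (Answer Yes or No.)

|S| = 4 divides |G| = 12, consistent with Lagrange.
S contains the identity, every element's inverse is in S, and S is closed under ∘: it is a subgroup.

Yes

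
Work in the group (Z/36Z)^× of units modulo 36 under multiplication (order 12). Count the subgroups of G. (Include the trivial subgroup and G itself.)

10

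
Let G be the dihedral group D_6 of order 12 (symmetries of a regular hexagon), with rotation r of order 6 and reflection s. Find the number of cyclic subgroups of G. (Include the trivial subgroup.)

10

Group the elements of G by the cyclic subgroup they generate; each cyclic subgroup of order d accounts for φ(d) elements.
Cyclic subgroups by order — order 1: 1; order 2: 7; order 3: 1; order 6: 1.
Total: 10.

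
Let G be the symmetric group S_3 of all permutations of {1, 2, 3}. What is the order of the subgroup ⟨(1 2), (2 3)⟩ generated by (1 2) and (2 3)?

6

|⟨(1 2)⟩| = 2 and |⟨(2 3)⟩| = 2, so |H| is a multiple of lcm(2, 2) = 2 and divides |G| = 6.
Closing {(1 2), (2 3)} under the group operation gives all of G, so |H| = 6.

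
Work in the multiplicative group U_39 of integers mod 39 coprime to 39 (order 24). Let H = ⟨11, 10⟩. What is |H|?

|⟨11⟩| = 12 and |⟨10⟩| = 6, so |H| is a multiple of lcm(12, 6) = 12 and divides |G| = 24.
Closing under the operation: H = {1, 2, 4, 5, 8, 10, 11, 16, 20, 22, 25, 32}, so |H| = 12.

12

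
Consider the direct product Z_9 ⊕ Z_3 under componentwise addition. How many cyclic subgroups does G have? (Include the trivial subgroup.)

Group the elements of G by the cyclic subgroup they generate; each cyclic subgroup of order d accounts for φ(d) elements.
Cyclic subgroups by order — order 1: 1; order 3: 4; order 9: 3.
Total: 8.

8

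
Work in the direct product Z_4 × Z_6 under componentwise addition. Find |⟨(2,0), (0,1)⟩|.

12

|⟨(2,0)⟩| = 2 and |⟨(0,1)⟩| = 6, so |H| is a multiple of lcm(2, 6) = 6 and divides |G| = 24.
Closing under the operation: H = {(0,0), (0,1), (0,2), (0,3), (0,4), (0,5), (2,0), (2,1), (2,2), (2,3), (2,4), (2,5)}, so |H| = 12.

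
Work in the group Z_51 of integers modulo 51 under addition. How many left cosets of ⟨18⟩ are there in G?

|⟨18⟩| = 17 and |G| = 51.
By Lagrange, [G : H] = |G|/|H| = 51/17 = 3.

3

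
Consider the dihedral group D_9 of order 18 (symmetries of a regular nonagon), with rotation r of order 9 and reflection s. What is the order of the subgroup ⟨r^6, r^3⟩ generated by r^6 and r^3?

3

|⟨r^6⟩| = 3 and |⟨r^3⟩| = 3, so |H| is a multiple of lcm(3, 3) = 3 and divides |G| = 18.
Closing under the operation: H = {e, r^3, r^6}, so |H| = 3.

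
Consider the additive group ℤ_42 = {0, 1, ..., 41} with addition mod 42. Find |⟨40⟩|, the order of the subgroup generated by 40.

21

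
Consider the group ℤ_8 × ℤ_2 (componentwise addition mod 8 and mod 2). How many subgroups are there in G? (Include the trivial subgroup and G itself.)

11

|G| = 16, so by Lagrange every subgroup order divides 16. Divisors: 1, 2, 4, 8, 16.
Subgroups by order — order 1: 1; order 2: 3; order 4: 3; order 8: 3; order 16: 1.
Total: 1 + 3 + 3 + 3 + 1 = 11.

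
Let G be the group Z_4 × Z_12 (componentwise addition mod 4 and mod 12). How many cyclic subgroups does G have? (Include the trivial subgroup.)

20

A cyclic subgroup of order d is generated by each of its φ(d) elements of order d, so the cyclic subgroups of order d number (#elements of order d)/φ(d).
Cyclic subgroups by order — order 1: 1; order 2: 3; order 3: 1; order 4: 6; order 6: 3; order 12: 6.
Total: 20.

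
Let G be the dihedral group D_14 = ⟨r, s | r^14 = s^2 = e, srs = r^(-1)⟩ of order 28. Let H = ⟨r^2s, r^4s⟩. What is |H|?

14

|⟨r^2s⟩| = 2 and |⟨r^4s⟩| = 2, so |H| is a multiple of lcm(2, 2) = 2 and divides |G| = 28.
Closing under the operation: H = {e, r^2, r^4, r^6, r^8, r^10, r^12, s, r^2s, r^4s, r^6s, r^8s, r^10s, r^12s}, so |H| = 14.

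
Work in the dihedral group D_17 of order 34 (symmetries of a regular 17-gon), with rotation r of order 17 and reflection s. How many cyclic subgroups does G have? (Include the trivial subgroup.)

Each element a generates a cyclic subgroup ⟨a⟩; distinct elements may generate the same one (a cyclic group of order d has φ(d) generators).
Cyclic subgroups by order — order 1: 1; order 2: 17; order 17: 1.
Total: 19.

19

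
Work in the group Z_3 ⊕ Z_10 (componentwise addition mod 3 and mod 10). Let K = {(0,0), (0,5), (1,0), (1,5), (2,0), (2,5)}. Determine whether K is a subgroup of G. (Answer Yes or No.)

Yes

|K| = 6 divides |G| = 30, consistent with Lagrange.
K contains the identity, every element's inverse is in K, and K is closed under +: it is a subgroup.
In fact K = ⟨(1,5)⟩.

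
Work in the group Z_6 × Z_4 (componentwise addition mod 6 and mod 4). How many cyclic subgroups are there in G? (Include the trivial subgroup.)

12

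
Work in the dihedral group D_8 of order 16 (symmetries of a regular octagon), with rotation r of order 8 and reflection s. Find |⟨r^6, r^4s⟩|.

|⟨r^6⟩| = 4 and |⟨r^4s⟩| = 2, so |H| is a multiple of lcm(4, 2) = 4 and divides |G| = 16.
Closing under the operation: H = {e, r^2, r^4, r^6, s, r^2s, r^4s, r^6s}, so |H| = 8.

8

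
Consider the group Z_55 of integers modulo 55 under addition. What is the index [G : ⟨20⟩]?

|⟨20⟩| = 11 and |G| = 55.
By Lagrange, [G : H] = |G|/|H| = 55/11 = 5.

5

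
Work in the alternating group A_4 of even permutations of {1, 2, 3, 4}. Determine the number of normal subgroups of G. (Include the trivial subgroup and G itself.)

3

G has 10 subgroups. Checking conjugation-invariance by order — order 1: 1/1 normal; order 2: 0/3 normal; order 3: 0/4 normal; order 4: 1/1 normal; order 12: 1/1 normal.
Total normal subgroups: 3.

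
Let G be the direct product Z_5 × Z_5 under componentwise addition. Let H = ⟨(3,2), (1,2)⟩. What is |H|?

25

|⟨(3,2)⟩| = 5 and |⟨(1,2)⟩| = 5, so |H| is a multiple of lcm(5, 5) = 5 and divides |G| = 25.
Closing {(3,2), (1,2)} under the group operation gives all of G, so |H| = 25.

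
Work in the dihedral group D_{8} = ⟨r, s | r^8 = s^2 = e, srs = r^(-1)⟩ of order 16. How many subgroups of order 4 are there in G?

|G| = 16 and 4 | 16, so subgroups of order 4 are possible by Lagrange.
The subgroups of order 4 are: {e, r^2, r^4, r^6}; {e, r^4, r^2s, r^6s}; {e, r^4, r^3s, r^7s}; {e, r^4, s, r^4s}; … (5 in all).
So G has 5 subgroups of order 4.

5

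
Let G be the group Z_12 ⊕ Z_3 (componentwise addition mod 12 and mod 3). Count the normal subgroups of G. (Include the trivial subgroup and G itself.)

18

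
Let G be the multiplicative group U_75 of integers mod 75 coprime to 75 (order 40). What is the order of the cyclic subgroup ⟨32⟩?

Compute successive powers of 32 mod 75: 32, 49, 68, 1; 32^4 ≡ 1 (mod 75).
So |⟨32⟩| = 4.

4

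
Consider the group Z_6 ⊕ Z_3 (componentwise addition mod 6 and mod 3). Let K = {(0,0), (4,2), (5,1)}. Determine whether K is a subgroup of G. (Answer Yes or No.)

(5,1) ∈ K but its inverse (1,2) ∉ K, so K is not a subgroup.

No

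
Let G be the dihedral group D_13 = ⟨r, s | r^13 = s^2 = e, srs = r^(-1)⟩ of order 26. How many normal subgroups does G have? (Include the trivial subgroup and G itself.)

3

G has 16 subgroups. Checking conjugation-invariance by order — order 1: 1/1 normal; order 2: 0/13 normal; order 13: 1/1 normal; order 26: 1/1 normal.
Total normal subgroups: 3.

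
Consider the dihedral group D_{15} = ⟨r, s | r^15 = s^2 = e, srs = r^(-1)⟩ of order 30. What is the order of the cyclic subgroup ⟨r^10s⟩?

Computing powers of r^10s: the smallest k with (r^10s)^k = e is k = 2.

2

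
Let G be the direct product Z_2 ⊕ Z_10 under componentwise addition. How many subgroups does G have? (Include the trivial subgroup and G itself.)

10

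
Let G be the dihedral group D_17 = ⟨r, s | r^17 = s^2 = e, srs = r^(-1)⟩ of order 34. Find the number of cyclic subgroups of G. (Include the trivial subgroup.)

19

Each element a generates a cyclic subgroup ⟨a⟩; distinct elements may generate the same one (a cyclic group of order d has φ(d) generators).
Cyclic subgroups by order — order 1: 1; order 2: 17; order 17: 1.
Total: 19.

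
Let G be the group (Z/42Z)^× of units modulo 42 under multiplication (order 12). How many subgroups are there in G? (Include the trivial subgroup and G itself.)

10

|G| = 12, so by Lagrange every subgroup order divides 12. Divisors: 1, 2, 3, 4, 6, 12.
Subgroups by order — order 1: 1; order 2: 3; order 3: 1; order 4: 1; order 6: 3; order 12: 1.
Total: 1 + 3 + 1 + 1 + 3 + 1 = 10.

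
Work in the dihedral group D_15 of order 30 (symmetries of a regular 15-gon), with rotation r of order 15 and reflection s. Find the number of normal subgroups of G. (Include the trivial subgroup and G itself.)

G has 28 subgroups. Checking conjugation-invariance by order — order 1: 1/1 normal; order 2: 0/15 normal; order 3: 1/1 normal; order 5: 1/1 normal; order 6: 0/5 normal; order 10: 0/3 normal; order 15: 1/1 normal; order 30: 1/1 normal.
Total normal subgroups: 5.

5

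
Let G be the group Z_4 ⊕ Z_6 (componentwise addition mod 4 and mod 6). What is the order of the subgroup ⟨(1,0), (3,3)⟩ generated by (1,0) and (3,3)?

8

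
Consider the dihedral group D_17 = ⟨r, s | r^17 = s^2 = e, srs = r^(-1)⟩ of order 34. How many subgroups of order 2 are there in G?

|G| = 34 and 2 | 34, so subgroups of order 2 are possible by Lagrange.
The subgroups of order 2 are: {e, r^10s}; {e, r^11s}; {e, r^12s}; {e, r^13s}; … (17 in all).
So G has 17 subgroups of order 2.

17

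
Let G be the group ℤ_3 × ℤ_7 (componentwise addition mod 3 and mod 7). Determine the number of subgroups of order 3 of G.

|G| = 21 and 3 | 21, so subgroups of order 3 are possible by Lagrange.
The subgroups of order 3 are: {(0,0), (1,0), (2,0)}.
So G has 1 subgroup of order 3.

1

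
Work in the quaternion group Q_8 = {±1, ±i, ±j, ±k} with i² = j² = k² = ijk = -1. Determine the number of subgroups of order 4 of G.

3

|G| = 8 and 4 | 8, so subgroups of order 4 are possible by Lagrange.
The subgroups of order 4 are: {1, -1, i, -i}; {1, -1, j, -j}; {1, -1, k, -k}.
So G has 3 subgroups of order 4.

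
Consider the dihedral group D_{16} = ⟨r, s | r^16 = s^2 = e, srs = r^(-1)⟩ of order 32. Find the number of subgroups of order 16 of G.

3

|G| = 32 and 16 | 32, so subgroups of order 16 are possible by Lagrange.
The subgroups of order 16 are: {e, r, r^2, r^3, r^4, r^5, r^6, r^7, r^8, r^9, r^10, r^11, r^12, r^13, r^14, r^15}; {e, r^2, r^4, r^6, r^8, r^10, r^12, r^14, s, r^2s, r^4s, r^6s, r^8s, r^10s, r^12s, r^14s}; {e, r^2, r^4, r^6, r^8, r^10, r^12, r^14, rs, r^3s, r^5s, r^7s, r^9s, r^11s, r^13s, r^15s}.
So G has 3 subgroups of order 16.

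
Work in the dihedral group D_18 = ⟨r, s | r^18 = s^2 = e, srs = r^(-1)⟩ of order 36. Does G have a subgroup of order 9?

Yes

9 | 36. A subgroup of order 9 is {e, r^2, r^4, r^6, r^8, r^10, r^12, r^14, r^16}.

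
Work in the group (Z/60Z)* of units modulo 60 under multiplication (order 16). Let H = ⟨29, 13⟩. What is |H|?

8

|⟨29⟩| = 2 and |⟨13⟩| = 4, so |H| is a multiple of lcm(2, 4) = 4 and divides |G| = 16.
Closing under the operation: H = {1, 13, 17, 29, 37, 41, 49, 53}, so |H| = 8.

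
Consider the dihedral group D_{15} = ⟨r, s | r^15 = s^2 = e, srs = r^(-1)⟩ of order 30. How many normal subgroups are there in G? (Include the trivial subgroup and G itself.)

5

G has 28 subgroups. Checking conjugation-invariance by order — order 1: 1/1 normal; order 2: 0/15 normal; order 3: 1/1 normal; order 5: 1/1 normal; order 6: 0/5 normal; order 10: 0/3 normal; order 15: 1/1 normal; order 30: 1/1 normal.
Total normal subgroups: 5.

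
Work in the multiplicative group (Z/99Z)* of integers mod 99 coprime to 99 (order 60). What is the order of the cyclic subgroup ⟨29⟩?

Compute successive powers of 29 mod 99: 29, 49, 35, 25, 32, 37, 83, 31, …; 29^30 ≡ 1 (mod 99).
So |⟨29⟩| = 30.

30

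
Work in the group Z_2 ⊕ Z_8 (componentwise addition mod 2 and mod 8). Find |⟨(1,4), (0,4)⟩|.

4

|⟨(1,4)⟩| = 2 and |⟨(0,4)⟩| = 2, so |H| is a multiple of lcm(2, 2) = 2 and divides |G| = 16.
Closing under the operation: H = {(0,0), (0,4), (1,0), (1,4)}, so |H| = 4.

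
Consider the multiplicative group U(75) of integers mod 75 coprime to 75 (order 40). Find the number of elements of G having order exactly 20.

16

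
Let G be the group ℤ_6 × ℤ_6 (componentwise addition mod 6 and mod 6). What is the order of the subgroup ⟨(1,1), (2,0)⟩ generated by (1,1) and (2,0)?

|⟨(1,1)⟩| = 6 and |⟨(2,0)⟩| = 3, so |H| is a multiple of lcm(6, 3) = 6 and divides |G| = 36.
Closing under the operation: H = {(0,0), (0,2), (0,4), (1,1), (1,3), (1,5), (2,0), (2,2), (2,4), (3,1), (3,3), (3,5), (4,0), (4,2), (4,4), (5,1), (5,3), (5,5)}, so |H| = 18.

18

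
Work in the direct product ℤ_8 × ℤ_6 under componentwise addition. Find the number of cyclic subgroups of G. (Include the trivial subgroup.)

16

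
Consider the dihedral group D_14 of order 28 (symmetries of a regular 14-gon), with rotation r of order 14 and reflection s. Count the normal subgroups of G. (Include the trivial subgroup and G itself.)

7

G has 28 subgroups. Checking conjugation-invariance by order — order 1: 1/1 normal; order 2: 1/15 normal; order 4: 0/7 normal; order 7: 1/1 normal; order 14: 3/3 normal; order 28: 1/1 normal.
Total normal subgroups: 7.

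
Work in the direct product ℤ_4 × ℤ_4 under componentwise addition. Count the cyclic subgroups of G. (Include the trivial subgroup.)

10

Each element a generates a cyclic subgroup ⟨a⟩; distinct elements may generate the same one (a cyclic group of order d has φ(d) generators).
Cyclic subgroups by order — order 1: 1; order 2: 3; order 4: 6.
Total: 10.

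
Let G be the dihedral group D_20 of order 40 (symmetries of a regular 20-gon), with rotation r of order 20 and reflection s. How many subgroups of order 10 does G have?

5

|G| = 40 and 10 | 40, so subgroups of order 10 are possible by Lagrange.
The subgroups of order 10 are: {e, r^2, r^4, r^6, r^8, r^10, r^12, r^14, r^16, r^18}; {e, r^4, r^8, r^12, r^16, r^2s, r^6s, r^10s, r^14s, r^18s}; {e, r^4, r^8, r^12, r^16, r^3s, r^7s, r^11s, r^15s, r^19s}; {e, r^4, r^8, r^12, r^16, s, r^4s, r^8s, r^12s, r^16s}; … (5 in all).
So G has 5 subgroups of order 10.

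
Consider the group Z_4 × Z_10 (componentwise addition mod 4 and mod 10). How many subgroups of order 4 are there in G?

3

|G| = 40 and 4 | 40, so subgroups of order 4 are possible by Lagrange.
The subgroups of order 4 are: {(0,0), (0,5), (2,0), (2,5)}; {(0,0), (1,0), (2,0), (3,0)}; {(0,0), (1,5), (2,0), (3,5)}.
So G has 3 subgroups of order 4.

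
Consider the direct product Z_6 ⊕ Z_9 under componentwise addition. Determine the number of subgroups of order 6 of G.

4

|G| = 54 and 6 | 54, so subgroups of order 6 are possible by Lagrange.
The subgroups of order 6 are: {(0,0), (0,3), (0,6), (3,0), (3,3), (3,6)}; {(0,0), (1,0), (2,0), (3,0), (4,0), (5,0)}; {(0,0), (1,3), (2,6), (3,0), (4,3), (5,6)}; {(0,0), (1,6), (2,3), (3,0), (4,6), (5,3)}.
So G has 4 subgroups of order 6.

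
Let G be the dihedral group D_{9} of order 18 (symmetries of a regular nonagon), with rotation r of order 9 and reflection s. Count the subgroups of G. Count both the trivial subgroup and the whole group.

|G| = 18, so by Lagrange every subgroup order divides 18. Divisors: 1, 2, 3, 6, 9, 18.
Subgroups by order — order 1: 1; order 2: 9; order 3: 1; order 6: 3; order 9: 1; order 18: 1.
Total: 1 + 9 + 1 + 3 + 1 + 1 = 16.

16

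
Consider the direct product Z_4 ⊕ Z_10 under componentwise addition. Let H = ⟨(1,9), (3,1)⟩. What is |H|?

|⟨(1,9)⟩| = 20 and |⟨(3,1)⟩| = 20, so |H| is a multiple of lcm(20, 20) = 20 and divides |G| = 40.
Closing under the operation: H = {(0,0), (0,2), (0,4), (0,6), (0,8), (1,1), (1,3), (1,5), (1,7), (1,9), (2,0), (2,2), (2,4), (2,6), (2,8), (3,1), (3,3), (3,5), (3,7), (3,9)}, so |H| = 20.

20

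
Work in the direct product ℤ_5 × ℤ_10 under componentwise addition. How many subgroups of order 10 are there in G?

|G| = 50 and 10 | 50, so subgroups of order 10 are possible by Lagrange.
The subgroups of order 10 are: {(0,0), (0,1), (0,2), (0,3), (0,4), (0,5), (0,6), (0,7), (0,8), (0,9)}; {(0,0), (0,5), (1,0), (1,5), (2,0), (2,5), (3,0), (3,5), (4,0), (4,5)}; {(0,0), (0,5), (1,1), (1,6), (2,2), (2,7), (3,3), (3,8), (4,4), (4,9)}; {(0,0), (0,5), (1,2), (1,7), (2,4), (2,9), (3,1), (3,6), (4,3), (4,8)}; … (6 in all).
So G has 6 subgroups of order 10.

6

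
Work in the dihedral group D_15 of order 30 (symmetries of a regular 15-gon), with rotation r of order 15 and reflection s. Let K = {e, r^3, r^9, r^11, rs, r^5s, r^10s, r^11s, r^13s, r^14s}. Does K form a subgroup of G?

No

r^9 ∈ K but its inverse r^6 ∉ K, so K is not a subgroup.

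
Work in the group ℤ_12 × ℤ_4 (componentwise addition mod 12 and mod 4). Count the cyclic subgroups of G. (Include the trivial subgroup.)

Each element a generates a cyclic subgroup ⟨a⟩; distinct elements may generate the same one (a cyclic group of order d has φ(d) generators).
Cyclic subgroups by order — order 1: 1; order 2: 3; order 3: 1; order 4: 6; order 6: 3; order 12: 6.
Total: 20.

20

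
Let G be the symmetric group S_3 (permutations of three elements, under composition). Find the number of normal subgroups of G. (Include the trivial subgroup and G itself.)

3

G has 6 subgroups. Checking conjugation-invariance by order — order 1: 1/1 normal; order 2: 0/3 normal; order 3: 1/1 normal; order 6: 1/1 normal.
Total normal subgroups: 3.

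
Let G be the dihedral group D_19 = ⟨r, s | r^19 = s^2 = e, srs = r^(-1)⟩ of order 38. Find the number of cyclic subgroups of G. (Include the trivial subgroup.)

21

Group the elements of G by the cyclic subgroup they generate; each cyclic subgroup of order d accounts for φ(d) elements.
Cyclic subgroups by order — order 1: 1; order 2: 19; order 19: 1.
Total: 21.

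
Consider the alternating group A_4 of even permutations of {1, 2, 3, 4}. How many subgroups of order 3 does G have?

4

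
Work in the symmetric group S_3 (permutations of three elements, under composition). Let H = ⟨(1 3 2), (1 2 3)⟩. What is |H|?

3

|⟨(1 3 2)⟩| = 3 and |⟨(1 2 3)⟩| = 3, so |H| is a multiple of lcm(3, 3) = 3 and divides |G| = 6.
Closing under the operation: H = {e, (1 2 3), (1 3 2)}, so |H| = 3.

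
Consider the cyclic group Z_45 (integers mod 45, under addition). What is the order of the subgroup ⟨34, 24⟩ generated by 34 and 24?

45

|⟨34⟩| = 45 and |⟨24⟩| = 15, so |H| is a multiple of lcm(45, 15) = 45 and divides |G| = 45.
Closing {34, 24} under the group operation gives all of G, so |H| = 45.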